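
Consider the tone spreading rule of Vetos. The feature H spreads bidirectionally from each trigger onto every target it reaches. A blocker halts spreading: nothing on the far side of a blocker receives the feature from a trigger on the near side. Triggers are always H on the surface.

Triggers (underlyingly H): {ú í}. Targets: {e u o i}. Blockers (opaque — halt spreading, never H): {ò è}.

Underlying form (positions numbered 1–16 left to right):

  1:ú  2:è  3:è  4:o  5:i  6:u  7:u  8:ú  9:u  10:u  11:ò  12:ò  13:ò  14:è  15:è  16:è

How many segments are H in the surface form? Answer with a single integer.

8

From /ú/ at 1 rightward: 2 /è/ blocks.
From /ú/ at 1 leftward: word edge.
From /ú/ at 8 rightward: 9 /u/ → H; 10 /u/ → H; 11 /ò/ blocks.
From /ú/ at 8 leftward: 7 /u/ → H; 6 /u/ → H; 5 /i/ → H; 4 /o/ → H; 3 /è/ blocks.
H positions on the surface: 1 4 5 6 7 8 9 10.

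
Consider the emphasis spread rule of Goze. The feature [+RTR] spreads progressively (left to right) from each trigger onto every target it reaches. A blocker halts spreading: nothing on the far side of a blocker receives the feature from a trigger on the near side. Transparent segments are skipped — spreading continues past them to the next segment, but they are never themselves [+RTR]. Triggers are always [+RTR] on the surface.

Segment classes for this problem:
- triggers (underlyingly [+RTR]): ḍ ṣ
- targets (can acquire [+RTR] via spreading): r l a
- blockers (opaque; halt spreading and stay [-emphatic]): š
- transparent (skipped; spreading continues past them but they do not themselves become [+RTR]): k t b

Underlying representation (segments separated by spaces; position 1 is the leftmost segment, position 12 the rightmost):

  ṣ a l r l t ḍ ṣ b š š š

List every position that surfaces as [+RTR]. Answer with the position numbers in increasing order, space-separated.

From /ṣ/ at 1 rightward: 2 /a/ → [+RTR]; 3 /l/ → [+RTR]; 4 /r/ → [+RTR]; 5 /l/ → [+RTR]; 6 /t/ transparent; 7 /ḍ/ is itself a trigger — this domain ends here.
From /ḍ/ at 7 rightward: 8 /ṣ/ is itself a trigger — this domain ends here.
From /ṣ/ at 8 rightward: 9 /b/ transparent; 10 /š/ blocks.

1 2 3 4 5 7 8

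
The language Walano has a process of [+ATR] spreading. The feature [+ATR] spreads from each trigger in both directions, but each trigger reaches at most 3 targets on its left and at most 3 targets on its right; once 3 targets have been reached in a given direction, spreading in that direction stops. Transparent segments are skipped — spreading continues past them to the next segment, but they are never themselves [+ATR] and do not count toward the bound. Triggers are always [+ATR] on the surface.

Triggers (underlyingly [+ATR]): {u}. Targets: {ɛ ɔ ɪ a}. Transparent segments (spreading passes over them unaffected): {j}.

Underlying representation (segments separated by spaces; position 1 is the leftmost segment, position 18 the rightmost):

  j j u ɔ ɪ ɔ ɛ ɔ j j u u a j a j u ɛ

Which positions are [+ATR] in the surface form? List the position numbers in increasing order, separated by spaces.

3 4 5 6 7 8 11 12 13 15 17 18

From /u/ at 3 rightward: 4 /ɔ/ → [+ATR]; 5 /ɪ/ → [+ATR]; 6 /ɔ/ → [+ATR]; bound reached.
From /u/ at 3 leftward: 2 /j/ transparent; 1 /j/ transparent; word edge.
From /u/ at 11 rightward: 12 /u/ is itself a trigger — this domain ends here.
From /u/ at 11 leftward: 10 /j/ transparent; 9 /j/ transparent; 8 /ɔ/ → [+ATR]; 7 /ɛ/ → [+ATR]; 6 /ɔ/ → [+ATR]; bound reached.
From /u/ at 12 rightward: 13 /a/ → [+ATR]; 14 /j/ transparent; 15 /a/ → [+ATR]; 16 /j/ transparent; 17 /u/ is itself a trigger — this domain ends here.
From /u/ at 12 leftward: 11 /u/ is itself a trigger — this domain ends here.
From /u/ at 17 rightward: 18 /ɛ/ → [+ATR]; word edge.
From /u/ at 17 leftward: 16 /j/ transparent; 15 /a/ → [+ATR]; 14 /j/ transparent; 13 /a/ → [+ATR]; 12 /u/ is itself a trigger — this domain ends here.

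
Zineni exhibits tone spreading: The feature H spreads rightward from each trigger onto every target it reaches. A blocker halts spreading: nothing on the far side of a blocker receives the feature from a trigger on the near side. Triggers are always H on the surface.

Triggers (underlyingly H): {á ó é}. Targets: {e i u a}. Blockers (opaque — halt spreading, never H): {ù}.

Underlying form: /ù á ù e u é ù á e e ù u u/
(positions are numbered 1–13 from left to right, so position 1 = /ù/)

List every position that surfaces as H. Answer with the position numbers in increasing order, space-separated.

2 6 8 9 10

From /á/ at 2 rightward: 3 /ù/ blocks.
From /é/ at 6 rightward: 7 /ù/ blocks.
From /á/ at 8 rightward: 9 /e/ → H; 10 /e/ → H; 11 /ù/ blocks.
Targets with no active source: positions 4 5 12 13 stay [-high tone].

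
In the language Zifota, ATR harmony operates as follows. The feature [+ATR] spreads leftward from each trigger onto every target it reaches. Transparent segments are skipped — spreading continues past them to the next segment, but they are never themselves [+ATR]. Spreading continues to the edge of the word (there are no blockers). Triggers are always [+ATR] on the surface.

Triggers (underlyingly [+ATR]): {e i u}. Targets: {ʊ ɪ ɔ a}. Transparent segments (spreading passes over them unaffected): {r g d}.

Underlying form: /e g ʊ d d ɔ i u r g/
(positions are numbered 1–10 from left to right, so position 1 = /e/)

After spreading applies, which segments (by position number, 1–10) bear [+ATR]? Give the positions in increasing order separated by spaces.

From /e/ at 1 leftward: word edge.
From /i/ at 7 leftward: 6 /ɔ/ → [+ATR]; 5 /d/ transparent; 4 /d/ transparent; 3 /ʊ/ → [+ATR]; 2 /g/ transparent; 1 /e/ is itself a trigger — this domain ends here.
From /u/ at 8 leftward: 7 /i/ is itself a trigger — this domain ends here.

1 3 6 7 8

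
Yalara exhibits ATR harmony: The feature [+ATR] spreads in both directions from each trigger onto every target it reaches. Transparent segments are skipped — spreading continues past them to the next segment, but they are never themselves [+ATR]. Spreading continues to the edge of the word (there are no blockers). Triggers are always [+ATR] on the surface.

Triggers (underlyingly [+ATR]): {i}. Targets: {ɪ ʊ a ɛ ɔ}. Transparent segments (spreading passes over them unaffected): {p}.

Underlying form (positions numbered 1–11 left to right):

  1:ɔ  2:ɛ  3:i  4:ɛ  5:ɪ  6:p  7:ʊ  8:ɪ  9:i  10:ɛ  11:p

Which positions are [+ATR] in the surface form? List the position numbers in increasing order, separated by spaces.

From /i/ at 3 rightward: 4 /ɛ/ → [+ATR]; 5 /ɪ/ → [+ATR]; 6 /p/ transparent; 7 /ʊ/ → [+ATR]; 8 /ɪ/ → [+ATR]; 9 /i/ is itself a trigger — this domain ends here.
From /i/ at 3 leftward: 2 /ɛ/ → [+ATR]; 1 /ɔ/ → [+ATR]; word edge.
From /i/ at 9 rightward: 10 /ɛ/ → [+ATR]; 11 /p/ transparent; word edge.
From /i/ at 9 leftward: 8 /ɪ/ → [+ATR]; 7 /ʊ/ → [+ATR]; 6 /p/ transparent; 5 /ɪ/ → [+ATR]; 4 /ɛ/ → [+ATR]; 3 /i/ is itself a trigger — this domain ends here.

1 2 3 4 5 7 8 9 10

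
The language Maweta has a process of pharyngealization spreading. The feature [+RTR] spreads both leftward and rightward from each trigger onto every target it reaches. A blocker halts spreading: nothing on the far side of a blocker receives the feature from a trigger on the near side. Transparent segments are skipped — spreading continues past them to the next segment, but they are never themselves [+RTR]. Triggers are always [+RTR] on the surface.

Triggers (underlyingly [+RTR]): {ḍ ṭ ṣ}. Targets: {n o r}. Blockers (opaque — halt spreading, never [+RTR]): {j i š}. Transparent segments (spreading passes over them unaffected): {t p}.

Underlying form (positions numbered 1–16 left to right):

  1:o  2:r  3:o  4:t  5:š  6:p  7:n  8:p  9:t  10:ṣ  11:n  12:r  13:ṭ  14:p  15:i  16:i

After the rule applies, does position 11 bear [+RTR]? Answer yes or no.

From /ṣ/ at 10 rightward: 11 /n/ → [+RTR]; 12 /r/ → [+RTR]; 13 /ṭ/ is itself a trigger — this domain ends here.
From /ṣ/ at 10 leftward: 9 /t/ transparent; 8 /p/ transparent; 7 /n/ → [+RTR]; 6 /p/ transparent; 5 /š/ blocks.
From /ṭ/ at 13 rightward: 14 /p/ transparent; 15 /i/ blocks.
From /ṭ/ at 13 leftward: 12 /r/ → [+RTR]; 11 /n/ → [+RTR]; 10 /ṣ/ is itself a trigger — this domain ends here.
Targets with no active source: positions 1 2 3 stay [-emphatic].
[+RTR] positions on the surface: 7 10 11 12 13.

yes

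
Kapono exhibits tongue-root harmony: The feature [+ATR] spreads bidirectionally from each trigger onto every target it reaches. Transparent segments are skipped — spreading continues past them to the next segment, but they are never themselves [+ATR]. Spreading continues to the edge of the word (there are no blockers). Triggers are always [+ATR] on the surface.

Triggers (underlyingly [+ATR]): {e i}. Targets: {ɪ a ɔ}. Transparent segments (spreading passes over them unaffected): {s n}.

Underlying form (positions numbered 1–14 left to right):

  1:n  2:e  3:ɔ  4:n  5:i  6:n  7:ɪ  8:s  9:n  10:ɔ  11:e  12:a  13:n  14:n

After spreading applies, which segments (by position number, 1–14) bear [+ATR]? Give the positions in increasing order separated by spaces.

2 3 5 7 10 11 12

From /e/ at 2 rightward: 3 /ɔ/ → [+ATR]; 4 /n/ transparent; 5 /i/ is itself a trigger — this domain ends here.
From /e/ at 2 leftward: 1 /n/ transparent; word edge.
From /i/ at 5 rightward: 6 /n/ transparent; 7 /ɪ/ → [+ATR]; 8 /s/ transparent; 9 /n/ transparent; 10 /ɔ/ → [+ATR]; 11 /e/ is itself a trigger — this domain ends here.
From /i/ at 5 leftward: 4 /n/ transparent; 3 /ɔ/ → [+ATR]; 2 /e/ is itself a trigger — this domain ends here.
From /e/ at 11 rightward: 12 /a/ → [+ATR]; 13 /n/ transparent; 14 /n/ transparent; word edge.
From /e/ at 11 leftward: 10 /ɔ/ → [+ATR]; 9 /n/ transparent; 8 /s/ transparent; 7 /ɪ/ → [+ATR]; 6 /n/ transparent; 5 /i/ is itself a trigger — this domain ends here.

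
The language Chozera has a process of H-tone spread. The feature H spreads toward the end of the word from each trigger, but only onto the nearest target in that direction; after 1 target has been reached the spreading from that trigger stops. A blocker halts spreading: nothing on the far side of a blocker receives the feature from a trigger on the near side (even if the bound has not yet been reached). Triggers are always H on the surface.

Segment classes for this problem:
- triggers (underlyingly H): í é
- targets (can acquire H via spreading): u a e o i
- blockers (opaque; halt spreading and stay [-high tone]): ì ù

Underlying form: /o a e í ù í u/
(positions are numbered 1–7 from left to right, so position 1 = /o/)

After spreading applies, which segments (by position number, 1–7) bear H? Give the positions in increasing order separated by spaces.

From /í/ at 4 rightward: 5 /ù/ blocks.
From /í/ at 6 rightward: 7 /u/ → H; bound reached.
Targets with no active source: positions 1 2 3 stay [-high tone].

4 6 7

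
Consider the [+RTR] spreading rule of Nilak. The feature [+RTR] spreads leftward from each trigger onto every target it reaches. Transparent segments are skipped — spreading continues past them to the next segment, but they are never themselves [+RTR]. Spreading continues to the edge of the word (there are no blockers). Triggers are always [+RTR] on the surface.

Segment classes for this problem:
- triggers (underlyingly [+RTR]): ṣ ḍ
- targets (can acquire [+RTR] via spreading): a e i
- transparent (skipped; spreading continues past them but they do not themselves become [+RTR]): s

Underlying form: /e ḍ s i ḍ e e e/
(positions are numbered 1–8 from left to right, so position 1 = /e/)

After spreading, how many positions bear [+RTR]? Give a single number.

4

From /ḍ/ at 2 leftward: 1 /e/ → [+RTR]; word edge.
From /ḍ/ at 5 leftward: 4 /i/ → [+RTR]; 3 /s/ transparent; 2 /ḍ/ is itself a trigger — this domain ends here.
Targets with no active source: positions 6 7 8 stay [-emphatic].
[+RTR] positions on the surface: 1 2 4 5.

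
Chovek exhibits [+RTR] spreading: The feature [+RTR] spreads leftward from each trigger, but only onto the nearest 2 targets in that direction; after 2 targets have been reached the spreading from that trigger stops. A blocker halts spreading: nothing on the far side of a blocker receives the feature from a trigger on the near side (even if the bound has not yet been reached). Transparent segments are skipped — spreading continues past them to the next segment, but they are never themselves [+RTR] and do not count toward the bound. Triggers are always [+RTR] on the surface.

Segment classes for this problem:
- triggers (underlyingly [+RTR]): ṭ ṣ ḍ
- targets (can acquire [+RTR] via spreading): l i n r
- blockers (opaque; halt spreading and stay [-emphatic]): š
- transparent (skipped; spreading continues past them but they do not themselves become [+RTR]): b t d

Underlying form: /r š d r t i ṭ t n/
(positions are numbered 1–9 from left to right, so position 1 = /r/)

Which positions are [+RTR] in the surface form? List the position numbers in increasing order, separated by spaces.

From /ṭ/ at 7 leftward: 6 /i/ → [+RTR]; 5 /t/ transparent; 4 /r/ → [+RTR]; bound reached.
Targets with no active source: positions 1 9 stay [-emphatic].

4 6 7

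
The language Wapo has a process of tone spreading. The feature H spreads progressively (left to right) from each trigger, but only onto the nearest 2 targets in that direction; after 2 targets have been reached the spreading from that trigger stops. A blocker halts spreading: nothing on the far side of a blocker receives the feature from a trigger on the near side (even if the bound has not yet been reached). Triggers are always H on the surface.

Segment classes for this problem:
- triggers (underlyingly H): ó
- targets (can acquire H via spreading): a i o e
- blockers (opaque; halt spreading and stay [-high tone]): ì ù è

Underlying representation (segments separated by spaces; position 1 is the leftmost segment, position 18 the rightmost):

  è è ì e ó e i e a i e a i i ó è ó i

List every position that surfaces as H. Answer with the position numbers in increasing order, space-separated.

5 6 7 15 17 18

From /ó/ at 5 rightward: 6 /e/ → H; 7 /i/ → H; bound reached.
From /ó/ at 15 rightward: 16 /è/ blocks.
From /ó/ at 17 rightward: 18 /i/ → H; word edge.
Targets with no active source: positions 4 8 9 10 11 12 13 14 stay [-high tone].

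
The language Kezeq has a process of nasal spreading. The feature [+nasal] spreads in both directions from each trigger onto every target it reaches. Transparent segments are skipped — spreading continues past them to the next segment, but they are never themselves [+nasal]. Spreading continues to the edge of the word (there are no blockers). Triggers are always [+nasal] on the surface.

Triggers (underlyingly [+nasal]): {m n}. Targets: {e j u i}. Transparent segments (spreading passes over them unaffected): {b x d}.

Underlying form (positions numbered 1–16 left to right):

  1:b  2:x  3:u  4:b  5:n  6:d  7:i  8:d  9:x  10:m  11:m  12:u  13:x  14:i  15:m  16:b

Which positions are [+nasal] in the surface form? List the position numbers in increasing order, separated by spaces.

From /n/ at 5 rightward: 6 /d/ transparent; 7 /i/ → [+nasal]; 8 /d/ transparent; 9 /x/ transparent; 10 /m/ is itself a trigger — this domain ends here.
From /n/ at 5 leftward: 4 /b/ transparent; 3 /u/ → [+nasal]; 2 /x/ transparent; 1 /b/ transparent; word edge.
From /m/ at 10 rightward: 11 /m/ is itself a trigger — this domain ends here.
From /m/ at 10 leftward: 9 /x/ transparent; 8 /d/ transparent; 7 /i/ → [+nasal]; 6 /d/ transparent; 5 /n/ is itself a trigger — this domain ends here.
From /m/ at 11 rightward: 12 /u/ → [+nasal]; 13 /x/ transparent; 14 /i/ → [+nasal]; 15 /m/ is itself a trigger — this domain ends here.
From /m/ at 11 leftward: 10 /m/ is itself a trigger — this domain ends here.
From /m/ at 15 rightward: 16 /b/ transparent; word edge.
From /m/ at 15 leftward: 14 /i/ → [+nasal]; 13 /x/ transparent; 12 /u/ → [+nasal]; 11 /m/ is itself a trigger — this domain ends here.

3 5 7 10 11 12 14 15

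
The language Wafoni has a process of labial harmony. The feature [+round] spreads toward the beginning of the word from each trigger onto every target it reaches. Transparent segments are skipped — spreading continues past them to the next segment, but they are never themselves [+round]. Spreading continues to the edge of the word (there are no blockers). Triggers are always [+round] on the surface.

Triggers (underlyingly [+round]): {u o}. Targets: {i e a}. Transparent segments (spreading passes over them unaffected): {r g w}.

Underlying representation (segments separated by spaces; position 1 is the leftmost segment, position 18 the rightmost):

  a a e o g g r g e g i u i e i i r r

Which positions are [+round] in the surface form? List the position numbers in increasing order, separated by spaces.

1 2 3 4 9 11 12

From /o/ at 4 leftward: 3 /e/ → [+round]; 2 /a/ → [+round]; 1 /a/ → [+round]; word edge.
From /u/ at 12 leftward: 11 /i/ → [+round]; 10 /g/ transparent; 9 /e/ → [+round]; 8 /g/ transparent; 7 /r/ transparent; 6 /g/ transparent; 5 /g/ transparent; 4 /o/ is itself a trigger — this domain ends here.
Targets with no active source: positions 13 14 15 16 stay [-round].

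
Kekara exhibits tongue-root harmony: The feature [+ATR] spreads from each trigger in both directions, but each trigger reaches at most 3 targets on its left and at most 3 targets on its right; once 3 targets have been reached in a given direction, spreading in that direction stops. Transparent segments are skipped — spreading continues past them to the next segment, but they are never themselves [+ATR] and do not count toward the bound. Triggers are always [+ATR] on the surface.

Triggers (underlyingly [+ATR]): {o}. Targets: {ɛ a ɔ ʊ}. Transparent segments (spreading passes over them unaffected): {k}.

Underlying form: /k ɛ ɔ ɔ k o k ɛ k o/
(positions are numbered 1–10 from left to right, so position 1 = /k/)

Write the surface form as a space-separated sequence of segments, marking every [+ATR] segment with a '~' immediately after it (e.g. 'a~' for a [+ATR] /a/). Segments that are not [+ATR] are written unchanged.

k ɛ~ ɔ~ ɔ~ k o~ k ɛ~ k o~

From /o/ at 6 rightward: 7 /k/ transparent; 8 /ɛ/ → [+ATR]; 9 /k/ transparent; 10 /o/ is itself a trigger — this domain ends here.
From /o/ at 6 leftward: 5 /k/ transparent; 4 /ɔ/ → [+ATR]; 3 /ɔ/ → [+ATR]; 2 /ɛ/ → [+ATR]; bound reached.
From /o/ at 10 rightward: word edge.
From /o/ at 10 leftward: 9 /k/ transparent; 8 /ɛ/ → [+ATR]; 7 /k/ transparent; 6 /o/ is itself a trigger — this domain ends here.
[+ATR] positions on the surface: 2 3 4 6 8 10.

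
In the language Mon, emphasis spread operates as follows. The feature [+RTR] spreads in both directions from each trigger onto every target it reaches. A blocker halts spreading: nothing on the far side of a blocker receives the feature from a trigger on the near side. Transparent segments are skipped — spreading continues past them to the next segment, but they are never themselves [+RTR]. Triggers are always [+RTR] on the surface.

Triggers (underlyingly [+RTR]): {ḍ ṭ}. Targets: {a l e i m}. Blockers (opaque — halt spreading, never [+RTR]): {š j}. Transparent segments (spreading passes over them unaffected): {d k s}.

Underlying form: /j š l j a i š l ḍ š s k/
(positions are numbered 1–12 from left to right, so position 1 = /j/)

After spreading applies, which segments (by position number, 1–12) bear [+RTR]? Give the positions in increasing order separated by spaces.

8 9

From /ḍ/ at 9 rightward: 10 /š/ blocks.
From /ḍ/ at 9 leftward: 8 /l/ → [+RTR]; 7 /š/ blocks.
Targets with no active source: positions 3 5 6 stay [-emphatic].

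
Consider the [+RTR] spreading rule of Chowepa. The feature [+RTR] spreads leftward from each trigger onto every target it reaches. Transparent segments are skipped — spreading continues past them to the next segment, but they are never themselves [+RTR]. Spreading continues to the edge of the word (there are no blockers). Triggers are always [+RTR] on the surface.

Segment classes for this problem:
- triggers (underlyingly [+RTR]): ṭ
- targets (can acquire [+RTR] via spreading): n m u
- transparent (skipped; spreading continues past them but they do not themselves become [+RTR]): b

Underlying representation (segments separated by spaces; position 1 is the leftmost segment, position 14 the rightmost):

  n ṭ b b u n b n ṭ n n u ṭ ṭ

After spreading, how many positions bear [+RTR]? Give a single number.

11

From /ṭ/ at 2 leftward: 1 /n/ → [+RTR]; word edge.
From /ṭ/ at 9 leftward: 8 /n/ → [+RTR]; 7 /b/ transparent; 6 /n/ → [+RTR]; 5 /u/ → [+RTR]; 4 /b/ transparent; 3 /b/ transparent; 2 /ṭ/ is itself a trigger — this domain ends here.
From /ṭ/ at 13 leftward: 12 /u/ → [+RTR]; 11 /n/ → [+RTR]; 10 /n/ → [+RTR]; 9 /ṭ/ is itself a trigger — this domain ends here.
From /ṭ/ at 14 leftward: 13 /ṭ/ is itself a trigger — this domain ends here.
[+RTR] positions on the surface: 1 2 5 6 8 9 10 11 12 13 14.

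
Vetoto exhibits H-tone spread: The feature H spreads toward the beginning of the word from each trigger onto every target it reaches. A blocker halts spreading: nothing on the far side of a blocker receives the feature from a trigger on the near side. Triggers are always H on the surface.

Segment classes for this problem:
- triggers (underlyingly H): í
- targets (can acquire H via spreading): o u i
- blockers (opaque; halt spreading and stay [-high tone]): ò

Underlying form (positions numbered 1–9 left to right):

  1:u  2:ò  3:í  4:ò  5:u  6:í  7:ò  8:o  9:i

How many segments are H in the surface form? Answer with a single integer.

3

From /í/ at 3 leftward: 2 /ò/ blocks.
From /í/ at 6 leftward: 5 /u/ → H; 4 /ò/ blocks.
Targets with no active source: positions 1 8 9 stay [-high tone].
H positions on the surface: 3 5 6.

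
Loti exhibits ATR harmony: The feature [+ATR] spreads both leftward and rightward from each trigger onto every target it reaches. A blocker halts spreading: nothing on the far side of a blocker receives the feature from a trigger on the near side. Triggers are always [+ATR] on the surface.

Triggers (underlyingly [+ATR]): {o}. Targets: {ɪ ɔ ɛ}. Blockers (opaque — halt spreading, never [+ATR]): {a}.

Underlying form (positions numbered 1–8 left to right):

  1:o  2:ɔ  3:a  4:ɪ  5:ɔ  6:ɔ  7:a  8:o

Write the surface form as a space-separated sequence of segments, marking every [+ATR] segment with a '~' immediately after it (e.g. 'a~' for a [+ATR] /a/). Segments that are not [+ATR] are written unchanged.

o~ ɔ~ a ɪ ɔ ɔ a o~

From /o/ at 1 rightward: 2 /ɔ/ → [+ATR]; 3 /a/ blocks.
From /o/ at 1 leftward: word edge.
From /o/ at 8 rightward: word edge.
From /o/ at 8 leftward: 7 /a/ blocks.
Targets with no active source: positions 4 5 6 stay [-ATR].
[+ATR] positions on the surface: 1 2 8.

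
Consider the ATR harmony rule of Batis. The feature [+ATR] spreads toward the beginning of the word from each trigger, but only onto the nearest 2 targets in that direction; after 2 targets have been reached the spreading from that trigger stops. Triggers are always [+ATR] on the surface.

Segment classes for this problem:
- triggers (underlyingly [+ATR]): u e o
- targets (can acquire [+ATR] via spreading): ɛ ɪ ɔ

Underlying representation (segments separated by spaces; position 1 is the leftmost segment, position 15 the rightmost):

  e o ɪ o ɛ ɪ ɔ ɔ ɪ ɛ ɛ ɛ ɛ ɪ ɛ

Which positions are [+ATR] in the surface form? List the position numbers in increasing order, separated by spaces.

From /e/ at 1 leftward: word edge.
From /o/ at 2 leftward: 1 /e/ is itself a trigger — this domain ends here.
From /o/ at 4 leftward: 3 /ɪ/ → [+ATR]; 2 /o/ is itself a trigger — this domain ends here.
Targets with no active source: positions 5 6 7 8 9 10 11 12 13 14 15 stay [-ATR].

1 2 3 4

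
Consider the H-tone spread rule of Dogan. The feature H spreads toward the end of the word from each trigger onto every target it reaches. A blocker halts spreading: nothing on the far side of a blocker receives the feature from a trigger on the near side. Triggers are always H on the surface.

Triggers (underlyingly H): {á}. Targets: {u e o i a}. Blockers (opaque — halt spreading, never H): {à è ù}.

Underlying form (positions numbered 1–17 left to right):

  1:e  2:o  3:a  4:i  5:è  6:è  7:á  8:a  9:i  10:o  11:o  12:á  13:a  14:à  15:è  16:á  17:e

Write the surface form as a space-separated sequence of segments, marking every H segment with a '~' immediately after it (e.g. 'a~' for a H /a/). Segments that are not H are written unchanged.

From /á/ at 7 rightward: 8 /a/ → H; 9 /i/ → H; 10 /o/ → H; 11 /o/ → H; 12 /á/ is itself a trigger — this domain ends here.
From /á/ at 12 rightward: 13 /a/ → H; 14 /à/ blocks.
From /á/ at 16 rightward: 17 /e/ → H; word edge.
Targets with no active source: positions 1 2 3 4 stay [-high tone].
H positions on the surface: 7 8 9 10 11 12 13 16 17.

e o a i è è á~ a~ i~ o~ o~ á~ a~ à è á~ e~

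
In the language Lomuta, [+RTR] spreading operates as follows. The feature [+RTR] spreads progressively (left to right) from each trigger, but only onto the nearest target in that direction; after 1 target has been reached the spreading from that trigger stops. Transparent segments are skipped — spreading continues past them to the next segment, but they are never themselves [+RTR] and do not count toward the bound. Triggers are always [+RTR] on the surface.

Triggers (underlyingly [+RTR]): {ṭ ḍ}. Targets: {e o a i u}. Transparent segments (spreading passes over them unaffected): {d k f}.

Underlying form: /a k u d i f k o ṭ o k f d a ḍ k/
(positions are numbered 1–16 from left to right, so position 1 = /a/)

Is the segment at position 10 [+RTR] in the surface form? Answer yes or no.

From /ṭ/ at 9 rightward: 10 /o/ → [+RTR]; bound reached.
From /ḍ/ at 15 rightward: 16 /k/ transparent; word edge.
Targets with no active source: positions 1 3 5 8 14 stay [-emphatic].
[+RTR] positions on the surface: 9 10 15.

yes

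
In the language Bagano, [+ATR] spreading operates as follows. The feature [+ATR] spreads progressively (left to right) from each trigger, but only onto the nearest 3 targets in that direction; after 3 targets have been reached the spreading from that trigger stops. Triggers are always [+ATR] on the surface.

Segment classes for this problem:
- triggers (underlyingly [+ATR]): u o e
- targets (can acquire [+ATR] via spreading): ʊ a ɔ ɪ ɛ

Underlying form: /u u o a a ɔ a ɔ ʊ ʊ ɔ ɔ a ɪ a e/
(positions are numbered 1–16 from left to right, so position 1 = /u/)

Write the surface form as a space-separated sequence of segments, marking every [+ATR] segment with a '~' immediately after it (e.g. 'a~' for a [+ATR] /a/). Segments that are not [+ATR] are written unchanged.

From /u/ at 1 rightward: 2 /u/ is itself a trigger — this domain ends here.
From /u/ at 2 rightward: 3 /o/ is itself a trigger — this domain ends here.
From /o/ at 3 rightward: 4 /a/ → [+ATR]; 5 /a/ → [+ATR]; 6 /ɔ/ → [+ATR]; bound reached.
From /e/ at 16 rightward: word edge.
Targets with no active source: positions 7 8 9 10 11 12 13 14 15 stay [-ATR].
[+ATR] positions on the surface: 1 2 3 4 5 6 16.

u~ u~ o~ a~ a~ ɔ~ a ɔ ʊ ʊ ɔ ɔ a ɪ a e~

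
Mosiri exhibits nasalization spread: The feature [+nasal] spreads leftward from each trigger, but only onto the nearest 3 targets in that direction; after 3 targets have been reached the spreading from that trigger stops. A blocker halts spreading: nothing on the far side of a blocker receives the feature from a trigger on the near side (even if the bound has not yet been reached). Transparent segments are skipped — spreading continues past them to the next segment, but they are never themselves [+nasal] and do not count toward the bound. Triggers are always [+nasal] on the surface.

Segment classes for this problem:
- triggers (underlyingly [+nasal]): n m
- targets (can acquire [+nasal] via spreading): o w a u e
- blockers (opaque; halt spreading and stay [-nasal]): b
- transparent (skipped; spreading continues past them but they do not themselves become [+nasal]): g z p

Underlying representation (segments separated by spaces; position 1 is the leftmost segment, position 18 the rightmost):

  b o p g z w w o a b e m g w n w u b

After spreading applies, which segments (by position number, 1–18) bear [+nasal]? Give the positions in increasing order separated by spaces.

11 12 14 15

From /m/ at 12 leftward: 11 /e/ → [+nasal]; 10 /b/ blocks.
From /n/ at 15 leftward: 14 /w/ → [+nasal]; 13 /g/ transparent; 12 /m/ is itself a trigger — this domain ends here.
Targets with no active source: positions 2 6 7 8 9 16 17 stay [-nasal].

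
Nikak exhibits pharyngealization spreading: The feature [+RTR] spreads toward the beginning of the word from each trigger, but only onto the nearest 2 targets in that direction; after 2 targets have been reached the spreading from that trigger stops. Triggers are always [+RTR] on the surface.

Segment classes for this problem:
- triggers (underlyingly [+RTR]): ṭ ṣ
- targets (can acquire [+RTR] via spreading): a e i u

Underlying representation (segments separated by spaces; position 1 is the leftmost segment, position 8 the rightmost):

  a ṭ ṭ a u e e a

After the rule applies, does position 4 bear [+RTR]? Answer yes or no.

no

From /ṭ/ at 2 leftward: 1 /a/ → [+RTR]; word edge.
From /ṭ/ at 3 leftward: 2 /ṭ/ is itself a trigger — this domain ends here.
Targets with no active source: positions 4 5 6 7 8 stay [-emphatic].
[+RTR] positions on the surface: 1 2 3.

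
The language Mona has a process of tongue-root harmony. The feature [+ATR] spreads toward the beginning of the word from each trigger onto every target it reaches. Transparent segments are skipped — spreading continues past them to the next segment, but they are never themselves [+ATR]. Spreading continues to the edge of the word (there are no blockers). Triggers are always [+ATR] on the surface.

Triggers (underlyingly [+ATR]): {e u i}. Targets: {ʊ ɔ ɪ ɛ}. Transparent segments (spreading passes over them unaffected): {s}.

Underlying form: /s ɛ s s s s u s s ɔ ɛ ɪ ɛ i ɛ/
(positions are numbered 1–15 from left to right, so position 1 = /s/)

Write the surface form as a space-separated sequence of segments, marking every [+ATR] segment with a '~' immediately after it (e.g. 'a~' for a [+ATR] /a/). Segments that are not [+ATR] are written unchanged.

From /u/ at 7 leftward: 6 /s/ transparent; 5 /s/ transparent; 4 /s/ transparent; 3 /s/ transparent; 2 /ɛ/ → [+ATR]; 1 /s/ transparent; word edge.
From /i/ at 14 leftward: 13 /ɛ/ → [+ATR]; 12 /ɪ/ → [+ATR]; 11 /ɛ/ → [+ATR]; 10 /ɔ/ → [+ATR]; 9 /s/ transparent; 8 /s/ transparent; 7 /u/ is itself a trigger — this domain ends here.
Target with no active source: position 15 stays [-ATR].
[+ATR] positions on the surface: 2 7 10 11 12 13 14.

s ɛ~ s s s s u~ s s ɔ~ ɛ~ ɪ~ ɛ~ i~ ɛ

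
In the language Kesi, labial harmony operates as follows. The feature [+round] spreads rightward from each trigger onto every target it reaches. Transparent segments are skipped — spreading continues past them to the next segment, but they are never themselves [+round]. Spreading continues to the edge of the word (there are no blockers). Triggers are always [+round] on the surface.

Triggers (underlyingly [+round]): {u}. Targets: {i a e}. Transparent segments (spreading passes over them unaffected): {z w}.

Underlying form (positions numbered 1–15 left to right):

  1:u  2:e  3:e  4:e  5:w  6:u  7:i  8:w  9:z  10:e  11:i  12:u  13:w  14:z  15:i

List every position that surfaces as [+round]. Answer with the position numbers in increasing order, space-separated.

1 2 3 4 6 7 10 11 12 15

From /u/ at 1 rightward: 2 /e/ → [+round]; 3 /e/ → [+round]; 4 /e/ → [+round]; 5 /w/ transparent; 6 /u/ is itself a trigger — this domain ends here.
From /u/ at 6 rightward: 7 /i/ → [+round]; 8 /w/ transparent; 9 /z/ transparent; 10 /e/ → [+round]; 11 /i/ → [+round]; 12 /u/ is itself a trigger — this domain ends here.
From /u/ at 12 rightward: 13 /w/ transparent; 14 /z/ transparent; 15 /i/ → [+round]; word edge.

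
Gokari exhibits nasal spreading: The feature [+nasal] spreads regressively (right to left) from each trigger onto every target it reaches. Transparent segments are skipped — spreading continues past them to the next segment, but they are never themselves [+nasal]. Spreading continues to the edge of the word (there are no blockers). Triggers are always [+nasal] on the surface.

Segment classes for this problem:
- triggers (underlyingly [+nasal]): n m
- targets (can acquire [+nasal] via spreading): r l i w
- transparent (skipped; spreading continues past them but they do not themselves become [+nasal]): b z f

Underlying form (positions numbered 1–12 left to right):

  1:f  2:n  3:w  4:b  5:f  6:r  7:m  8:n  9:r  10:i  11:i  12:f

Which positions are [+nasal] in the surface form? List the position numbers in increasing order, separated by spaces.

2 3 6 7 8

From /n/ at 2 leftward: 1 /f/ transparent; word edge.
From /m/ at 7 leftward: 6 /r/ → [+nasal]; 5 /f/ transparent; 4 /b/ transparent; 3 /w/ → [+nasal]; 2 /n/ is itself a trigger — this domain ends here.
From /n/ at 8 leftward: 7 /m/ is itself a trigger — this domain ends here.
Targets with no active source: positions 9 10 11 stay [-nasal].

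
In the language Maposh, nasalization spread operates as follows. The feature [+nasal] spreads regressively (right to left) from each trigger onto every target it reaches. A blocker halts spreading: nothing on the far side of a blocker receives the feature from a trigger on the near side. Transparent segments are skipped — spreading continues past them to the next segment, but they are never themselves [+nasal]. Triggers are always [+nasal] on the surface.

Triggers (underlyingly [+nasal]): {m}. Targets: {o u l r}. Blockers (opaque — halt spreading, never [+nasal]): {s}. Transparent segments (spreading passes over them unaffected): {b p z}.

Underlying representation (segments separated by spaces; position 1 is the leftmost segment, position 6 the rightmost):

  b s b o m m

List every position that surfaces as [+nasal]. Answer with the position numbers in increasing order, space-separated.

4 5 6

From /m/ at 5 leftward: 4 /o/ → [+nasal]; 3 /b/ transparent; 2 /s/ blocks.
From /m/ at 6 leftward: 5 /m/ is itself a trigger — this domain ends here.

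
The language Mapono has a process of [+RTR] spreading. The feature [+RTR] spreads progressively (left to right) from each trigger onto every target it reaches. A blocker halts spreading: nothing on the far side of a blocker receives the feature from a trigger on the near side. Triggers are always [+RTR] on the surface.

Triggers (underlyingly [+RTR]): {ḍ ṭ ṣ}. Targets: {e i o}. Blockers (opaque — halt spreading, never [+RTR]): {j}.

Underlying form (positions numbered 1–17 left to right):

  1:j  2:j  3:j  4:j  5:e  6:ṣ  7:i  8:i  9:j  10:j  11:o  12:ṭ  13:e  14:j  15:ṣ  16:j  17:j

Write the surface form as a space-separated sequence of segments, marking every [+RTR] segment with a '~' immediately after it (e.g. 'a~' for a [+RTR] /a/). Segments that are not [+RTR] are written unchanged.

From /ṣ/ at 6 rightward: 7 /i/ → [+RTR]; 8 /i/ → [+RTR]; 9 /j/ blocks.
From /ṭ/ at 12 rightward: 13 /e/ → [+RTR]; 14 /j/ blocks.
From /ṣ/ at 15 rightward: 16 /j/ blocks.
Targets with no active source: positions 5 11 stay [-emphatic].
[+RTR] positions on the surface: 6 7 8 12 13 15.

j j j j e ṣ~ i~ i~ j j o ṭ~ e~ j ṣ~ j j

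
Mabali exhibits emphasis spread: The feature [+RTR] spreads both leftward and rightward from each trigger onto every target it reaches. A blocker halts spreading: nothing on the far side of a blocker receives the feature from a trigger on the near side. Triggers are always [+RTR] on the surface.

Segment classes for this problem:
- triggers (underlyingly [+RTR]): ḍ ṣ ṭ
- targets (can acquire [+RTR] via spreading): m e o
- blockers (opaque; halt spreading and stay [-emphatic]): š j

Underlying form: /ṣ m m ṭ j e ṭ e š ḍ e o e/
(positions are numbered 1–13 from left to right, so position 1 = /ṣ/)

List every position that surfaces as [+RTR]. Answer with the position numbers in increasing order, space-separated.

1 2 3 4 6 7 8 10 11 12 13

From /ṣ/ at 1 rightward: 2 /m/ → [+RTR]; 3 /m/ → [+RTR]; 4 /ṭ/ is itself a trigger — this domain ends here.
From /ṣ/ at 1 leftward: word edge.
From /ṭ/ at 4 rightward: 5 /j/ blocks.
From /ṭ/ at 4 leftward: 3 /m/ → [+RTR]; 2 /m/ → [+RTR]; 1 /ṣ/ is itself a trigger — this domain ends here.
From /ṭ/ at 7 rightward: 8 /e/ → [+RTR]; 9 /š/ blocks.
From /ṭ/ at 7 leftward: 6 /e/ → [+RTR]; 5 /j/ blocks.
From /ḍ/ at 10 rightward: 11 /e/ → [+RTR]; 12 /o/ → [+RTR]; 13 /e/ → [+RTR]; word edge.
From /ḍ/ at 10 leftward: 9 /š/ blocks.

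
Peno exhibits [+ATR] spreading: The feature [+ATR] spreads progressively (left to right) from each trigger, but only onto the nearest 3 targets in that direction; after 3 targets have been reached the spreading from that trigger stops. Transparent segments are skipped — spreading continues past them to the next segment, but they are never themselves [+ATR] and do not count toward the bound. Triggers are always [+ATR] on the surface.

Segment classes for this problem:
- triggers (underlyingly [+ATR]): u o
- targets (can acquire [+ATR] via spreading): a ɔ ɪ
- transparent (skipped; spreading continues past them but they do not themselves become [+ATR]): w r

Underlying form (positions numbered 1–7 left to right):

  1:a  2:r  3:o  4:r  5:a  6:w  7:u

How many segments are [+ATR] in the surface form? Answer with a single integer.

3

From /o/ at 3 rightward: 4 /r/ transparent; 5 /a/ → [+ATR]; 6 /w/ transparent; 7 /u/ is itself a trigger — this domain ends here.
From /u/ at 7 rightward: word edge.
Target with no active source: position 1 stays [-ATR].
[+ATR] positions on the surface: 3 5 7.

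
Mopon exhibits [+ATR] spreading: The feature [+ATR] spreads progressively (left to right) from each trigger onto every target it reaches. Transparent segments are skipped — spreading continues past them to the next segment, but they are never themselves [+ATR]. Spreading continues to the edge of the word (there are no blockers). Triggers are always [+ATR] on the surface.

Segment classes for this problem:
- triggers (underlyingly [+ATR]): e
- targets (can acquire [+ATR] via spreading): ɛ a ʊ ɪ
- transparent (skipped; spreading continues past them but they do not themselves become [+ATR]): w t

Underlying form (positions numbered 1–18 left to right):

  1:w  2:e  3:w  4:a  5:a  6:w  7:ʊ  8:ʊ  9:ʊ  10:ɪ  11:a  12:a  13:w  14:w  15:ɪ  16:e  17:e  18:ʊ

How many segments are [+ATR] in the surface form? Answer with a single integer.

From /e/ at 2 rightward: 3 /w/ transparent; 4 /a/ → [+ATR]; 5 /a/ → [+ATR]; 6 /w/ transparent; 7 /ʊ/ → [+ATR]; 8 /ʊ/ → [+ATR]; 9 /ʊ/ → [+ATR]; 10 /ɪ/ → [+ATR]; 11 /a/ → [+ATR]; 12 /a/ → [+ATR]; 13 /w/ transparent; 14 /w/ transparent; 15 /ɪ/ → [+ATR]; 16 /e/ is itself a trigger — this domain ends here.
From /e/ at 16 rightward: 17 /e/ is itself a trigger — this domain ends here.
From /e/ at 17 rightward: 18 /ʊ/ → [+ATR]; word edge.
[+ATR] positions on the surface: 2 4 5 7 8 9 10 11 12 15 16 17 18.

13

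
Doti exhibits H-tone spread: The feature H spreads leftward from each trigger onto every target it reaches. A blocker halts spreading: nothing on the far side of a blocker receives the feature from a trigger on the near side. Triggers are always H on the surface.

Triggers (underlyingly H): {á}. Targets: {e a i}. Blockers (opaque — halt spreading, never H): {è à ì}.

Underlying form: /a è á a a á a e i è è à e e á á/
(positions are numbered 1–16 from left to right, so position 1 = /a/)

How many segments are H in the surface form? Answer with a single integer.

From /á/ at 3 leftward: 2 /è/ blocks.
From /á/ at 6 leftward: 5 /a/ → H; 4 /a/ → H; 3 /á/ is itself a trigger — this domain ends here.
From /á/ at 15 leftward: 14 /e/ → H; 13 /e/ → H; 12 /à/ blocks.
From /á/ at 16 leftward: 15 /á/ is itself a trigger — this domain ends here.
Targets with no active source: positions 1 7 8 9 stay [-high tone].
H positions on the surface: 3 4 5 6 13 14 15 16.

8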